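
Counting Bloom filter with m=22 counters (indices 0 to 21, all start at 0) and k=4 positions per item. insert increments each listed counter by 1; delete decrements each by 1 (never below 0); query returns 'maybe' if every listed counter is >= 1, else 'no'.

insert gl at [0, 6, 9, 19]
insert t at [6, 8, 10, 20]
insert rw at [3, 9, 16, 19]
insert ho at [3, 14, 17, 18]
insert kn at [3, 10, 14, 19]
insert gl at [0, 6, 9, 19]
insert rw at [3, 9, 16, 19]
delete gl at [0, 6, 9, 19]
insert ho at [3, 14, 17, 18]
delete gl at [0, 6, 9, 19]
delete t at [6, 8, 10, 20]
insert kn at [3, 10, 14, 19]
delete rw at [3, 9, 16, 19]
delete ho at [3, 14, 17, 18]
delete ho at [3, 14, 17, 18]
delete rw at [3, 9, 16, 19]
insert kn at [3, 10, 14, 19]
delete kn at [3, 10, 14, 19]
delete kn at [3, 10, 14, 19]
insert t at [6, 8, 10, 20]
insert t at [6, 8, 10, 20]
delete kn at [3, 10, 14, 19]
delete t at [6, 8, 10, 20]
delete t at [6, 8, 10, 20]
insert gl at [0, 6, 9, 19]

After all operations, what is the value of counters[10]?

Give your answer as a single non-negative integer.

Step 1: insert gl at [0, 6, 9, 19] -> counters=[1,0,0,0,0,0,1,0,0,1,0,0,0,0,0,0,0,0,0,1,0,0]
Step 2: insert t at [6, 8, 10, 20] -> counters=[1,0,0,0,0,0,2,0,1,1,1,0,0,0,0,0,0,0,0,1,1,0]
Step 3: insert rw at [3, 9, 16, 19] -> counters=[1,0,0,1,0,0,2,0,1,2,1,0,0,0,0,0,1,0,0,2,1,0]
Step 4: insert ho at [3, 14, 17, 18] -> counters=[1,0,0,2,0,0,2,0,1,2,1,0,0,0,1,0,1,1,1,2,1,0]
Step 5: insert kn at [3, 10, 14, 19] -> counters=[1,0,0,3,0,0,2,0,1,2,2,0,0,0,2,0,1,1,1,3,1,0]
Step 6: insert gl at [0, 6, 9, 19] -> counters=[2,0,0,3,0,0,3,0,1,3,2,0,0,0,2,0,1,1,1,4,1,0]
Step 7: insert rw at [3, 9, 16, 19] -> counters=[2,0,0,4,0,0,3,0,1,4,2,0,0,0,2,0,2,1,1,5,1,0]
Step 8: delete gl at [0, 6, 9, 19] -> counters=[1,0,0,4,0,0,2,0,1,3,2,0,0,0,2,0,2,1,1,4,1,0]
Step 9: insert ho at [3, 14, 17, 18] -> counters=[1,0,0,5,0,0,2,0,1,3,2,0,0,0,3,0,2,2,2,4,1,0]
Step 10: delete gl at [0, 6, 9, 19] -> counters=[0,0,0,5,0,0,1,0,1,2,2,0,0,0,3,0,2,2,2,3,1,0]
Step 11: delete t at [6, 8, 10, 20] -> counters=[0,0,0,5,0,0,0,0,0,2,1,0,0,0,3,0,2,2,2,3,0,0]
Step 12: insert kn at [3, 10, 14, 19] -> counters=[0,0,0,6,0,0,0,0,0,2,2,0,0,0,4,0,2,2,2,4,0,0]
Step 13: delete rw at [3, 9, 16, 19] -> counters=[0,0,0,5,0,0,0,0,0,1,2,0,0,0,4,0,1,2,2,3,0,0]
Step 14: delete ho at [3, 14, 17, 18] -> counters=[0,0,0,4,0,0,0,0,0,1,2,0,0,0,3,0,1,1,1,3,0,0]
Step 15: delete ho at [3, 14, 17, 18] -> counters=[0,0,0,3,0,0,0,0,0,1,2,0,0,0,2,0,1,0,0,3,0,0]
Step 16: delete rw at [3, 9, 16, 19] -> counters=[0,0,0,2,0,0,0,0,0,0,2,0,0,0,2,0,0,0,0,2,0,0]
Step 17: insert kn at [3, 10, 14, 19] -> counters=[0,0,0,3,0,0,0,0,0,0,3,0,0,0,3,0,0,0,0,3,0,0]
Step 18: delete kn at [3, 10, 14, 19] -> counters=[0,0,0,2,0,0,0,0,0,0,2,0,0,0,2,0,0,0,0,2,0,0]
Step 19: delete kn at [3, 10, 14, 19] -> counters=[0,0,0,1,0,0,0,0,0,0,1,0,0,0,1,0,0,0,0,1,0,0]
Step 20: insert t at [6, 8, 10, 20] -> counters=[0,0,0,1,0,0,1,0,1,0,2,0,0,0,1,0,0,0,0,1,1,0]
Step 21: insert t at [6, 8, 10, 20] -> counters=[0,0,0,1,0,0,2,0,2,0,3,0,0,0,1,0,0,0,0,1,2,0]
Step 22: delete kn at [3, 10, 14, 19] -> counters=[0,0,0,0,0,0,2,0,2,0,2,0,0,0,0,0,0,0,0,0,2,0]
Step 23: delete t at [6, 8, 10, 20] -> counters=[0,0,0,0,0,0,1,0,1,0,1,0,0,0,0,0,0,0,0,0,1,0]
Step 24: delete t at [6, 8, 10, 20] -> counters=[0,0,0,0,0,0,0,0,0,0,0,0,0,0,0,0,0,0,0,0,0,0]
Step 25: insert gl at [0, 6, 9, 19] -> counters=[1,0,0,0,0,0,1,0,0,1,0,0,0,0,0,0,0,0,0,1,0,0]
Final counters=[1,0,0,0,0,0,1,0,0,1,0,0,0,0,0,0,0,0,0,1,0,0] -> counters[10]=0

Answer: 0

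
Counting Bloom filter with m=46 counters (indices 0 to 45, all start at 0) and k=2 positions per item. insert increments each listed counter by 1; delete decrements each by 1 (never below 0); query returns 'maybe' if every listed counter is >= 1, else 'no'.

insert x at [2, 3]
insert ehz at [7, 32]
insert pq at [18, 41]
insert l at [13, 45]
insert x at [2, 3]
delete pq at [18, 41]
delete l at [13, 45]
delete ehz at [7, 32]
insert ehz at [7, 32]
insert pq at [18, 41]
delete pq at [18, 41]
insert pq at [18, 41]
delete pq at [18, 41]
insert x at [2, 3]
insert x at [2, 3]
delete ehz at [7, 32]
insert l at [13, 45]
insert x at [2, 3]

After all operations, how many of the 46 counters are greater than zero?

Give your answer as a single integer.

Step 1: insert x at [2, 3] -> counters=[0,0,1,1,0,0,0,0,0,0,0,0,0,0,0,0,0,0,0,0,0,0,0,0,0,0,0,0,0,0,0,0,0,0,0,0,0,0,0,0,0,0,0,0,0,0]
Step 2: insert ehz at [7, 32] -> counters=[0,0,1,1,0,0,0,1,0,0,0,0,0,0,0,0,0,0,0,0,0,0,0,0,0,0,0,0,0,0,0,0,1,0,0,0,0,0,0,0,0,0,0,0,0,0]
Step 3: insert pq at [18, 41] -> counters=[0,0,1,1,0,0,0,1,0,0,0,0,0,0,0,0,0,0,1,0,0,0,0,0,0,0,0,0,0,0,0,0,1,0,0,0,0,0,0,0,0,1,0,0,0,0]
Step 4: insert l at [13, 45] -> counters=[0,0,1,1,0,0,0,1,0,0,0,0,0,1,0,0,0,0,1,0,0,0,0,0,0,0,0,0,0,0,0,0,1,0,0,0,0,0,0,0,0,1,0,0,0,1]
Step 5: insert x at [2, 3] -> counters=[0,0,2,2,0,0,0,1,0,0,0,0,0,1,0,0,0,0,1,0,0,0,0,0,0,0,0,0,0,0,0,0,1,0,0,0,0,0,0,0,0,1,0,0,0,1]
Step 6: delete pq at [18, 41] -> counters=[0,0,2,2,0,0,0,1,0,0,0,0,0,1,0,0,0,0,0,0,0,0,0,0,0,0,0,0,0,0,0,0,1,0,0,0,0,0,0,0,0,0,0,0,0,1]
Step 7: delete l at [13, 45] -> counters=[0,0,2,2,0,0,0,1,0,0,0,0,0,0,0,0,0,0,0,0,0,0,0,0,0,0,0,0,0,0,0,0,1,0,0,0,0,0,0,0,0,0,0,0,0,0]
Step 8: delete ehz at [7, 32] -> counters=[0,0,2,2,0,0,0,0,0,0,0,0,0,0,0,0,0,0,0,0,0,0,0,0,0,0,0,0,0,0,0,0,0,0,0,0,0,0,0,0,0,0,0,0,0,0]
Step 9: insert ehz at [7, 32] -> counters=[0,0,2,2,0,0,0,1,0,0,0,0,0,0,0,0,0,0,0,0,0,0,0,0,0,0,0,0,0,0,0,0,1,0,0,0,0,0,0,0,0,0,0,0,0,0]
Step 10: insert pq at [18, 41] -> counters=[0,0,2,2,0,0,0,1,0,0,0,0,0,0,0,0,0,0,1,0,0,0,0,0,0,0,0,0,0,0,0,0,1,0,0,0,0,0,0,0,0,1,0,0,0,0]
Step 11: delete pq at [18, 41] -> counters=[0,0,2,2,0,0,0,1,0,0,0,0,0,0,0,0,0,0,0,0,0,0,0,0,0,0,0,0,0,0,0,0,1,0,0,0,0,0,0,0,0,0,0,0,0,0]
Step 12: insert pq at [18, 41] -> counters=[0,0,2,2,0,0,0,1,0,0,0,0,0,0,0,0,0,0,1,0,0,0,0,0,0,0,0,0,0,0,0,0,1,0,0,0,0,0,0,0,0,1,0,0,0,0]
Step 13: delete pq at [18, 41] -> counters=[0,0,2,2,0,0,0,1,0,0,0,0,0,0,0,0,0,0,0,0,0,0,0,0,0,0,0,0,0,0,0,0,1,0,0,0,0,0,0,0,0,0,0,0,0,0]
Step 14: insert x at [2, 3] -> counters=[0,0,3,3,0,0,0,1,0,0,0,0,0,0,0,0,0,0,0,0,0,0,0,0,0,0,0,0,0,0,0,0,1,0,0,0,0,0,0,0,0,0,0,0,0,0]
Step 15: insert x at [2, 3] -> counters=[0,0,4,4,0,0,0,1,0,0,0,0,0,0,0,0,0,0,0,0,0,0,0,0,0,0,0,0,0,0,0,0,1,0,0,0,0,0,0,0,0,0,0,0,0,0]
Step 16: delete ehz at [7, 32] -> counters=[0,0,4,4,0,0,0,0,0,0,0,0,0,0,0,0,0,0,0,0,0,0,0,0,0,0,0,0,0,0,0,0,0,0,0,0,0,0,0,0,0,0,0,0,0,0]
Step 17: insert l at [13, 45] -> counters=[0,0,4,4,0,0,0,0,0,0,0,0,0,1,0,0,0,0,0,0,0,0,0,0,0,0,0,0,0,0,0,0,0,0,0,0,0,0,0,0,0,0,0,0,0,1]
Step 18: insert x at [2, 3] -> counters=[0,0,5,5,0,0,0,0,0,0,0,0,0,1,0,0,0,0,0,0,0,0,0,0,0,0,0,0,0,0,0,0,0,0,0,0,0,0,0,0,0,0,0,0,0,1]
Final counters=[0,0,5,5,0,0,0,0,0,0,0,0,0,1,0,0,0,0,0,0,0,0,0,0,0,0,0,0,0,0,0,0,0,0,0,0,0,0,0,0,0,0,0,0,0,1] -> 4 nonzero

Answer: 4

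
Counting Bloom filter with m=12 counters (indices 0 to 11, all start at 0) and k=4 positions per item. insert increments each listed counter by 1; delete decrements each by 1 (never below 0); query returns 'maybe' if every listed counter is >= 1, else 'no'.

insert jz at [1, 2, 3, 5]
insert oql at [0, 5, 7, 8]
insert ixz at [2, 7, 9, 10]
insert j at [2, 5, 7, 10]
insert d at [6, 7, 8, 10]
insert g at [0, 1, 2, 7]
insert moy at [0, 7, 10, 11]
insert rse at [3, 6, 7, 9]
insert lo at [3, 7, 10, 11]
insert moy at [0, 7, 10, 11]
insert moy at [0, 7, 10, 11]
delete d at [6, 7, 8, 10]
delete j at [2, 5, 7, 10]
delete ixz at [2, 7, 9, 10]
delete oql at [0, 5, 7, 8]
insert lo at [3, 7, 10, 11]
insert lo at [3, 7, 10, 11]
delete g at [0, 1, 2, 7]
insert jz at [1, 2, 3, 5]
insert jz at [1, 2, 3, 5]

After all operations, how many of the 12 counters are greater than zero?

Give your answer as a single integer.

Answer: 10

Derivation:
Step 1: insert jz at [1, 2, 3, 5] -> counters=[0,1,1,1,0,1,0,0,0,0,0,0]
Step 2: insert oql at [0, 5, 7, 8] -> counters=[1,1,1,1,0,2,0,1,1,0,0,0]
Step 3: insert ixz at [2, 7, 9, 10] -> counters=[1,1,2,1,0,2,0,2,1,1,1,0]
Step 4: insert j at [2, 5, 7, 10] -> counters=[1,1,3,1,0,3,0,3,1,1,2,0]
Step 5: insert d at [6, 7, 8, 10] -> counters=[1,1,3,1,0,3,1,4,2,1,3,0]
Step 6: insert g at [0, 1, 2, 7] -> counters=[2,2,4,1,0,3,1,5,2,1,3,0]
Step 7: insert moy at [0, 7, 10, 11] -> counters=[3,2,4,1,0,3,1,6,2,1,4,1]
Step 8: insert rse at [3, 6, 7, 9] -> counters=[3,2,4,2,0,3,2,7,2,2,4,1]
Step 9: insert lo at [3, 7, 10, 11] -> counters=[3,2,4,3,0,3,2,8,2,2,5,2]
Step 10: insert moy at [0, 7, 10, 11] -> counters=[4,2,4,3,0,3,2,9,2,2,6,3]
Step 11: insert moy at [0, 7, 10, 11] -> counters=[5,2,4,3,0,3,2,10,2,2,7,4]
Step 12: delete d at [6, 7, 8, 10] -> counters=[5,2,4,3,0,3,1,9,1,2,6,4]
Step 13: delete j at [2, 5, 7, 10] -> counters=[5,2,3,3,0,2,1,8,1,2,5,4]
Step 14: delete ixz at [2, 7, 9, 10] -> counters=[5,2,2,3,0,2,1,7,1,1,4,4]
Step 15: delete oql at [0, 5, 7, 8] -> counters=[4,2,2,3,0,1,1,6,0,1,4,4]
Step 16: insert lo at [3, 7, 10, 11] -> counters=[4,2,2,4,0,1,1,7,0,1,5,5]
Step 17: insert lo at [3, 7, 10, 11] -> counters=[4,2,2,5,0,1,1,8,0,1,6,6]
Step 18: delete g at [0, 1, 2, 7] -> counters=[3,1,1,5,0,1,1,7,0,1,6,6]
Step 19: insert jz at [1, 2, 3, 5] -> counters=[3,2,2,6,0,2,1,7,0,1,6,6]
Step 20: insert jz at [1, 2, 3, 5] -> counters=[3,3,3,7,0,3,1,7,0,1,6,6]
Final counters=[3,3,3,7,0,3,1,7,0,1,6,6] -> 10 nonzero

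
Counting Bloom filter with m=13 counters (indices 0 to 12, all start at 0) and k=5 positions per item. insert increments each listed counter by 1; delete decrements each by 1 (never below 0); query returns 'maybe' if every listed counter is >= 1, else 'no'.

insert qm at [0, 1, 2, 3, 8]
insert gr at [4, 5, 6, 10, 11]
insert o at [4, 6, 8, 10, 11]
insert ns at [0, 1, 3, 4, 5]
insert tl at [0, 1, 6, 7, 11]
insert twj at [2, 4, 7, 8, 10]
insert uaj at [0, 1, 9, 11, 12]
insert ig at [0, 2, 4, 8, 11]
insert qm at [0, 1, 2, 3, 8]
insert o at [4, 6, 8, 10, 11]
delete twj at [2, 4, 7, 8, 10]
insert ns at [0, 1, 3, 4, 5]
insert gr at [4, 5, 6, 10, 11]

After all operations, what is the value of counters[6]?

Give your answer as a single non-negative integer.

Step 1: insert qm at [0, 1, 2, 3, 8] -> counters=[1,1,1,1,0,0,0,0,1,0,0,0,0]
Step 2: insert gr at [4, 5, 6, 10, 11] -> counters=[1,1,1,1,1,1,1,0,1,0,1,1,0]
Step 3: insert o at [4, 6, 8, 10, 11] -> counters=[1,1,1,1,2,1,2,0,2,0,2,2,0]
Step 4: insert ns at [0, 1, 3, 4, 5] -> counters=[2,2,1,2,3,2,2,0,2,0,2,2,0]
Step 5: insert tl at [0, 1, 6, 7, 11] -> counters=[3,3,1,2,3,2,3,1,2,0,2,3,0]
Step 6: insert twj at [2, 4, 7, 8, 10] -> counters=[3,3,2,2,4,2,3,2,3,0,3,3,0]
Step 7: insert uaj at [0, 1, 9, 11, 12] -> counters=[4,4,2,2,4,2,3,2,3,1,3,4,1]
Step 8: insert ig at [0, 2, 4, 8, 11] -> counters=[5,4,3,2,5,2,3,2,4,1,3,5,1]
Step 9: insert qm at [0, 1, 2, 3, 8] -> counters=[6,5,4,3,5,2,3,2,5,1,3,5,1]
Step 10: insert o at [4, 6, 8, 10, 11] -> counters=[6,5,4,3,6,2,4,2,6,1,4,6,1]
Step 11: delete twj at [2, 4, 7, 8, 10] -> counters=[6,5,3,3,5,2,4,1,5,1,3,6,1]
Step 12: insert ns at [0, 1, 3, 4, 5] -> counters=[7,6,3,4,6,3,4,1,5,1,3,6,1]
Step 13: insert gr at [4, 5, 6, 10, 11] -> counters=[7,6,3,4,7,4,5,1,5,1,4,7,1]
Final counters=[7,6,3,4,7,4,5,1,5,1,4,7,1] -> counters[6]=5

Answer: 5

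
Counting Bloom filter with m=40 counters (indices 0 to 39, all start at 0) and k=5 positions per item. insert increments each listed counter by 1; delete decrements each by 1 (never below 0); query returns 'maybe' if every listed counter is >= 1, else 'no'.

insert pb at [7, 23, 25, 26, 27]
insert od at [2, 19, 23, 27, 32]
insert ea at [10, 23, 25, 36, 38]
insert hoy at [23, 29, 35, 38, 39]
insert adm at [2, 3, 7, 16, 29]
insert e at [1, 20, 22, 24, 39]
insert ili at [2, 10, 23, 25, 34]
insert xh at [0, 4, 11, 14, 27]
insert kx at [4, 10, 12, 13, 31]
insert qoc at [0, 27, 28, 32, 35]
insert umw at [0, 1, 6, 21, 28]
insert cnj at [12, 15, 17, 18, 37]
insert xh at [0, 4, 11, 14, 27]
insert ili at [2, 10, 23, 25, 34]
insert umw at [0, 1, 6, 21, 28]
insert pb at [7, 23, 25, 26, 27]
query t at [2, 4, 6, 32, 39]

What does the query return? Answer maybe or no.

Answer: maybe

Derivation:
Step 1: insert pb at [7, 23, 25, 26, 27] -> counters=[0,0,0,0,0,0,0,1,0,0,0,0,0,0,0,0,0,0,0,0,0,0,0,1,0,1,1,1,0,0,0,0,0,0,0,0,0,0,0,0]
Step 2: insert od at [2, 19, 23, 27, 32] -> counters=[0,0,1,0,0,0,0,1,0,0,0,0,0,0,0,0,0,0,0,1,0,0,0,2,0,1,1,2,0,0,0,0,1,0,0,0,0,0,0,0]
Step 3: insert ea at [10, 23, 25, 36, 38] -> counters=[0,0,1,0,0,0,0,1,0,0,1,0,0,0,0,0,0,0,0,1,0,0,0,3,0,2,1,2,0,0,0,0,1,0,0,0,1,0,1,0]
Step 4: insert hoy at [23, 29, 35, 38, 39] -> counters=[0,0,1,0,0,0,0,1,0,0,1,0,0,0,0,0,0,0,0,1,0,0,0,4,0,2,1,2,0,1,0,0,1,0,0,1,1,0,2,1]
Step 5: insert adm at [2, 3, 7, 16, 29] -> counters=[0,0,2,1,0,0,0,2,0,0,1,0,0,0,0,0,1,0,0,1,0,0,0,4,0,2,1,2,0,2,0,0,1,0,0,1,1,0,2,1]
Step 6: insert e at [1, 20, 22, 24, 39] -> counters=[0,1,2,1,0,0,0,2,0,0,1,0,0,0,0,0,1,0,0,1,1,0,1,4,1,2,1,2,0,2,0,0,1,0,0,1,1,0,2,2]
Step 7: insert ili at [2, 10, 23, 25, 34] -> counters=[0,1,3,1,0,0,0,2,0,0,2,0,0,0,0,0,1,0,0,1,1,0,1,5,1,3,1,2,0,2,0,0,1,0,1,1,1,0,2,2]
Step 8: insert xh at [0, 4, 11, 14, 27] -> counters=[1,1,3,1,1,0,0,2,0,0,2,1,0,0,1,0,1,0,0,1,1,0,1,5,1,3,1,3,0,2,0,0,1,0,1,1,1,0,2,2]
Step 9: insert kx at [4, 10, 12, 13, 31] -> counters=[1,1,3,1,2,0,0,2,0,0,3,1,1,1,1,0,1,0,0,1,1,0,1,5,1,3,1,3,0,2,0,1,1,0,1,1,1,0,2,2]
Step 10: insert qoc at [0, 27, 28, 32, 35] -> counters=[2,1,3,1,2,0,0,2,0,0,3,1,1,1,1,0,1,0,0,1,1,0,1,5,1,3,1,4,1,2,0,1,2,0,1,2,1,0,2,2]
Step 11: insert umw at [0, 1, 6, 21, 28] -> counters=[3,2,3,1,2,0,1,2,0,0,3,1,1,1,1,0,1,0,0,1,1,1,1,5,1,3,1,4,2,2,0,1,2,0,1,2,1,0,2,2]
Step 12: insert cnj at [12, 15, 17, 18, 37] -> counters=[3,2,3,1,2,0,1,2,0,0,3,1,2,1,1,1,1,1,1,1,1,1,1,5,1,3,1,4,2,2,0,1,2,0,1,2,1,1,2,2]
Step 13: insert xh at [0, 4, 11, 14, 27] -> counters=[4,2,3,1,3,0,1,2,0,0,3,2,2,1,2,1,1,1,1,1,1,1,1,5,1,3,1,5,2,2,0,1,2,0,1,2,1,1,2,2]
Step 14: insert ili at [2, 10, 23, 25, 34] -> counters=[4,2,4,1,3,0,1,2,0,0,4,2,2,1,2,1,1,1,1,1,1,1,1,6,1,4,1,5,2,2,0,1,2,0,2,2,1,1,2,2]
Step 15: insert umw at [0, 1, 6, 21, 28] -> counters=[5,3,4,1,3,0,2,2,0,0,4,2,2,1,2,1,1,1,1,1,1,2,1,6,1,4,1,5,3,2,0,1,2,0,2,2,1,1,2,2]
Step 16: insert pb at [7, 23, 25, 26, 27] -> counters=[5,3,4,1,3,0,2,3,0,0,4,2,2,1,2,1,1,1,1,1,1,2,1,7,1,5,2,6,3,2,0,1,2,0,2,2,1,1,2,2]
Query t: check counters[2]=4 counters[4]=3 counters[6]=2 counters[32]=2 counters[39]=2 -> maybe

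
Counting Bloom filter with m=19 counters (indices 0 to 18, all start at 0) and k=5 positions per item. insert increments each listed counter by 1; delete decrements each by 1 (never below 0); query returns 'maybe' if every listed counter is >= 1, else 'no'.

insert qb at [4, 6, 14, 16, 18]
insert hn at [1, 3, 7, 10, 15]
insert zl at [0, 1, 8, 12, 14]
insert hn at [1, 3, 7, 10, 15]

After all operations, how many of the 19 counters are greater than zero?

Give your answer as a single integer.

Step 1: insert qb at [4, 6, 14, 16, 18] -> counters=[0,0,0,0,1,0,1,0,0,0,0,0,0,0,1,0,1,0,1]
Step 2: insert hn at [1, 3, 7, 10, 15] -> counters=[0,1,0,1,1,0,1,1,0,0,1,0,0,0,1,1,1,0,1]
Step 3: insert zl at [0, 1, 8, 12, 14] -> counters=[1,2,0,1,1,0,1,1,1,0,1,0,1,0,2,1,1,0,1]
Step 4: insert hn at [1, 3, 7, 10, 15] -> counters=[1,3,0,2,1,0,1,2,1,0,2,0,1,0,2,2,1,0,1]
Final counters=[1,3,0,2,1,0,1,2,1,0,2,0,1,0,2,2,1,0,1] -> 13 nonzero

Answer: 13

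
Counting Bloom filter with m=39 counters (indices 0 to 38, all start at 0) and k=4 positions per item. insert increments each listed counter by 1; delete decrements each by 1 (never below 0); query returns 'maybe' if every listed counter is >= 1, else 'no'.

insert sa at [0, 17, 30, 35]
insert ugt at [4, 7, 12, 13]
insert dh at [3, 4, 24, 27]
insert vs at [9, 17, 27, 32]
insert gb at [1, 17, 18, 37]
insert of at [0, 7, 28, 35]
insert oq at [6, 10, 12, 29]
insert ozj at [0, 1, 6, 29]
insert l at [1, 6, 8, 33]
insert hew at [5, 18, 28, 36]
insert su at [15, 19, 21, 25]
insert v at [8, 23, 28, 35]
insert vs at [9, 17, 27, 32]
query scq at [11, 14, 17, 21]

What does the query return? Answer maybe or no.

Step 1: insert sa at [0, 17, 30, 35] -> counters=[1,0,0,0,0,0,0,0,0,0,0,0,0,0,0,0,0,1,0,0,0,0,0,0,0,0,0,0,0,0,1,0,0,0,0,1,0,0,0]
Step 2: insert ugt at [4, 7, 12, 13] -> counters=[1,0,0,0,1,0,0,1,0,0,0,0,1,1,0,0,0,1,0,0,0,0,0,0,0,0,0,0,0,0,1,0,0,0,0,1,0,0,0]
Step 3: insert dh at [3, 4, 24, 27] -> counters=[1,0,0,1,2,0,0,1,0,0,0,0,1,1,0,0,0,1,0,0,0,0,0,0,1,0,0,1,0,0,1,0,0,0,0,1,0,0,0]
Step 4: insert vs at [9, 17, 27, 32] -> counters=[1,0,0,1,2,0,0,1,0,1,0,0,1,1,0,0,0,2,0,0,0,0,0,0,1,0,0,2,0,0,1,0,1,0,0,1,0,0,0]
Step 5: insert gb at [1, 17, 18, 37] -> counters=[1,1,0,1,2,0,0,1,0,1,0,0,1,1,0,0,0,3,1,0,0,0,0,0,1,0,0,2,0,0,1,0,1,0,0,1,0,1,0]
Step 6: insert of at [0, 7, 28, 35] -> counters=[2,1,0,1,2,0,0,2,0,1,0,0,1,1,0,0,0,3,1,0,0,0,0,0,1,0,0,2,1,0,1,0,1,0,0,2,0,1,0]
Step 7: insert oq at [6, 10, 12, 29] -> counters=[2,1,0,1,2,0,1,2,0,1,1,0,2,1,0,0,0,3,1,0,0,0,0,0,1,0,0,2,1,1,1,0,1,0,0,2,0,1,0]
Step 8: insert ozj at [0, 1, 6, 29] -> counters=[3,2,0,1,2,0,2,2,0,1,1,0,2,1,0,0,0,3,1,0,0,0,0,0,1,0,0,2,1,2,1,0,1,0,0,2,0,1,0]
Step 9: insert l at [1, 6, 8, 33] -> counters=[3,3,0,1,2,0,3,2,1,1,1,0,2,1,0,0,0,3,1,0,0,0,0,0,1,0,0,2,1,2,1,0,1,1,0,2,0,1,0]
Step 10: insert hew at [5, 18, 28, 36] -> counters=[3,3,0,1,2,1,3,2,1,1,1,0,2,1,0,0,0,3,2,0,0,0,0,0,1,0,0,2,2,2,1,0,1,1,0,2,1,1,0]
Step 11: insert su at [15, 19, 21, 25] -> counters=[3,3,0,1,2,1,3,2,1,1,1,0,2,1,0,1,0,3,2,1,0,1,0,0,1,1,0,2,2,2,1,0,1,1,0,2,1,1,0]
Step 12: insert v at [8, 23, 28, 35] -> counters=[3,3,0,1,2,1,3,2,2,1,1,0,2,1,0,1,0,3,2,1,0,1,0,1,1,1,0,2,3,2,1,0,1,1,0,3,1,1,0]
Step 13: insert vs at [9, 17, 27, 32] -> counters=[3,3,0,1,2,1,3,2,2,2,1,0,2,1,0,1,0,4,2,1,0,1,0,1,1,1,0,3,3,2,1,0,2,1,0,3,1,1,0]
Query scq: check counters[11]=0 counters[14]=0 counters[17]=4 counters[21]=1 -> no

Answer: no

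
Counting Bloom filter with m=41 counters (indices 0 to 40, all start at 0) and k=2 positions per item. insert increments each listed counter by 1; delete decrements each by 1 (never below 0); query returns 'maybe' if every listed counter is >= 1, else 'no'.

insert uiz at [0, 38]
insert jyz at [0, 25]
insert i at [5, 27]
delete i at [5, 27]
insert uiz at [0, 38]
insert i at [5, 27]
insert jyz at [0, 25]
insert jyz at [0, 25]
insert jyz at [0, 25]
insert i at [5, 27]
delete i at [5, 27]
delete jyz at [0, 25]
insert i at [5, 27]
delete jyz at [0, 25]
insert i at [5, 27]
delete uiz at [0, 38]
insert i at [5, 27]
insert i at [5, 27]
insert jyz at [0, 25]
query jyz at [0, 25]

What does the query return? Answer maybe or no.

Answer: maybe

Derivation:
Step 1: insert uiz at [0, 38] -> counters=[1,0,0,0,0,0,0,0,0,0,0,0,0,0,0,0,0,0,0,0,0,0,0,0,0,0,0,0,0,0,0,0,0,0,0,0,0,0,1,0,0]
Step 2: insert jyz at [0, 25] -> counters=[2,0,0,0,0,0,0,0,0,0,0,0,0,0,0,0,0,0,0,0,0,0,0,0,0,1,0,0,0,0,0,0,0,0,0,0,0,0,1,0,0]
Step 3: insert i at [5, 27] -> counters=[2,0,0,0,0,1,0,0,0,0,0,0,0,0,0,0,0,0,0,0,0,0,0,0,0,1,0,1,0,0,0,0,0,0,0,0,0,0,1,0,0]
Step 4: delete i at [5, 27] -> counters=[2,0,0,0,0,0,0,0,0,0,0,0,0,0,0,0,0,0,0,0,0,0,0,0,0,1,0,0,0,0,0,0,0,0,0,0,0,0,1,0,0]
Step 5: insert uiz at [0, 38] -> counters=[3,0,0,0,0,0,0,0,0,0,0,0,0,0,0,0,0,0,0,0,0,0,0,0,0,1,0,0,0,0,0,0,0,0,0,0,0,0,2,0,0]
Step 6: insert i at [5, 27] -> counters=[3,0,0,0,0,1,0,0,0,0,0,0,0,0,0,0,0,0,0,0,0,0,0,0,0,1,0,1,0,0,0,0,0,0,0,0,0,0,2,0,0]
Step 7: insert jyz at [0, 25] -> counters=[4,0,0,0,0,1,0,0,0,0,0,0,0,0,0,0,0,0,0,0,0,0,0,0,0,2,0,1,0,0,0,0,0,0,0,0,0,0,2,0,0]
Step 8: insert jyz at [0, 25] -> counters=[5,0,0,0,0,1,0,0,0,0,0,0,0,0,0,0,0,0,0,0,0,0,0,0,0,3,0,1,0,0,0,0,0,0,0,0,0,0,2,0,0]
Step 9: insert jyz at [0, 25] -> counters=[6,0,0,0,0,1,0,0,0,0,0,0,0,0,0,0,0,0,0,0,0,0,0,0,0,4,0,1,0,0,0,0,0,0,0,0,0,0,2,0,0]
Step 10: insert i at [5, 27] -> counters=[6,0,0,0,0,2,0,0,0,0,0,0,0,0,0,0,0,0,0,0,0,0,0,0,0,4,0,2,0,0,0,0,0,0,0,0,0,0,2,0,0]
Step 11: delete i at [5, 27] -> counters=[6,0,0,0,0,1,0,0,0,0,0,0,0,0,0,0,0,0,0,0,0,0,0,0,0,4,0,1,0,0,0,0,0,0,0,0,0,0,2,0,0]
Step 12: delete jyz at [0, 25] -> counters=[5,0,0,0,0,1,0,0,0,0,0,0,0,0,0,0,0,0,0,0,0,0,0,0,0,3,0,1,0,0,0,0,0,0,0,0,0,0,2,0,0]
Step 13: insert i at [5, 27] -> counters=[5,0,0,0,0,2,0,0,0,0,0,0,0,0,0,0,0,0,0,0,0,0,0,0,0,3,0,2,0,0,0,0,0,0,0,0,0,0,2,0,0]
Step 14: delete jyz at [0, 25] -> counters=[4,0,0,0,0,2,0,0,0,0,0,0,0,0,0,0,0,0,0,0,0,0,0,0,0,2,0,2,0,0,0,0,0,0,0,0,0,0,2,0,0]
Step 15: insert i at [5, 27] -> counters=[4,0,0,0,0,3,0,0,0,0,0,0,0,0,0,0,0,0,0,0,0,0,0,0,0,2,0,3,0,0,0,0,0,0,0,0,0,0,2,0,0]
Step 16: delete uiz at [0, 38] -> counters=[3,0,0,0,0,3,0,0,0,0,0,0,0,0,0,0,0,0,0,0,0,0,0,0,0,2,0,3,0,0,0,0,0,0,0,0,0,0,1,0,0]
Step 17: insert i at [5, 27] -> counters=[3,0,0,0,0,4,0,0,0,0,0,0,0,0,0,0,0,0,0,0,0,0,0,0,0,2,0,4,0,0,0,0,0,0,0,0,0,0,1,0,0]
Step 18: insert i at [5, 27] -> counters=[3,0,0,0,0,5,0,0,0,0,0,0,0,0,0,0,0,0,0,0,0,0,0,0,0,2,0,5,0,0,0,0,0,0,0,0,0,0,1,0,0]
Step 19: insert jyz at [0, 25] -> counters=[4,0,0,0,0,5,0,0,0,0,0,0,0,0,0,0,0,0,0,0,0,0,0,0,0,3,0,5,0,0,0,0,0,0,0,0,0,0,1,0,0]
Query jyz: check counters[0]=4 counters[25]=3 -> maybe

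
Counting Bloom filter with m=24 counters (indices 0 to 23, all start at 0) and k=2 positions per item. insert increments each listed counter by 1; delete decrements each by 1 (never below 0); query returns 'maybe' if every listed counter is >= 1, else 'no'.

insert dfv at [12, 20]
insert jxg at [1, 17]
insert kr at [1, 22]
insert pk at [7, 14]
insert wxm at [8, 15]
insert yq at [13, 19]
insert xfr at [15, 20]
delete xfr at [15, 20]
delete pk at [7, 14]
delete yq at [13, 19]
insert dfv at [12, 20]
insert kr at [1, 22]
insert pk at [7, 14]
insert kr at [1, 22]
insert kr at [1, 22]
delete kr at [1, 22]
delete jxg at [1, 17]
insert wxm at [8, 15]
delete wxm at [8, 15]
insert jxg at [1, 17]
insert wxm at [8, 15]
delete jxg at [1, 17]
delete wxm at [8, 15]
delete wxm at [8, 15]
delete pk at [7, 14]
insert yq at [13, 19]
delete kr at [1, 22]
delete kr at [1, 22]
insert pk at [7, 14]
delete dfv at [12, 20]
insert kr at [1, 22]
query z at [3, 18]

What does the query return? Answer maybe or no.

Step 1: insert dfv at [12, 20] -> counters=[0,0,0,0,0,0,0,0,0,0,0,0,1,0,0,0,0,0,0,0,1,0,0,0]
Step 2: insert jxg at [1, 17] -> counters=[0,1,0,0,0,0,0,0,0,0,0,0,1,0,0,0,0,1,0,0,1,0,0,0]
Step 3: insert kr at [1, 22] -> counters=[0,2,0,0,0,0,0,0,0,0,0,0,1,0,0,0,0,1,0,0,1,0,1,0]
Step 4: insert pk at [7, 14] -> counters=[0,2,0,0,0,0,0,1,0,0,0,0,1,0,1,0,0,1,0,0,1,0,1,0]
Step 5: insert wxm at [8, 15] -> counters=[0,2,0,0,0,0,0,1,1,0,0,0,1,0,1,1,0,1,0,0,1,0,1,0]
Step 6: insert yq at [13, 19] -> counters=[0,2,0,0,0,0,0,1,1,0,0,0,1,1,1,1,0,1,0,1,1,0,1,0]
Step 7: insert xfr at [15, 20] -> counters=[0,2,0,0,0,0,0,1,1,0,0,0,1,1,1,2,0,1,0,1,2,0,1,0]
Step 8: delete xfr at [15, 20] -> counters=[0,2,0,0,0,0,0,1,1,0,0,0,1,1,1,1,0,1,0,1,1,0,1,0]
Step 9: delete pk at [7, 14] -> counters=[0,2,0,0,0,0,0,0,1,0,0,0,1,1,0,1,0,1,0,1,1,0,1,0]
Step 10: delete yq at [13, 19] -> counters=[0,2,0,0,0,0,0,0,1,0,0,0,1,0,0,1,0,1,0,0,1,0,1,0]
Step 11: insert dfv at [12, 20] -> counters=[0,2,0,0,0,0,0,0,1,0,0,0,2,0,0,1,0,1,0,0,2,0,1,0]
Step 12: insert kr at [1, 22] -> counters=[0,3,0,0,0,0,0,0,1,0,0,0,2,0,0,1,0,1,0,0,2,0,2,0]
Step 13: insert pk at [7, 14] -> counters=[0,3,0,0,0,0,0,1,1,0,0,0,2,0,1,1,0,1,0,0,2,0,2,0]
Step 14: insert kr at [1, 22] -> counters=[0,4,0,0,0,0,0,1,1,0,0,0,2,0,1,1,0,1,0,0,2,0,3,0]
Step 15: insert kr at [1, 22] -> counters=[0,5,0,0,0,0,0,1,1,0,0,0,2,0,1,1,0,1,0,0,2,0,4,0]
Step 16: delete kr at [1, 22] -> counters=[0,4,0,0,0,0,0,1,1,0,0,0,2,0,1,1,0,1,0,0,2,0,3,0]
Step 17: delete jxg at [1, 17] -> counters=[0,3,0,0,0,0,0,1,1,0,0,0,2,0,1,1,0,0,0,0,2,0,3,0]
Step 18: insert wxm at [8, 15] -> counters=[0,3,0,0,0,0,0,1,2,0,0,0,2,0,1,2,0,0,0,0,2,0,3,0]
Step 19: delete wxm at [8, 15] -> counters=[0,3,0,0,0,0,0,1,1,0,0,0,2,0,1,1,0,0,0,0,2,0,3,0]
Step 20: insert jxg at [1, 17] -> counters=[0,4,0,0,0,0,0,1,1,0,0,0,2,0,1,1,0,1,0,0,2,0,3,0]
Step 21: insert wxm at [8, 15] -> counters=[0,4,0,0,0,0,0,1,2,0,0,0,2,0,1,2,0,1,0,0,2,0,3,0]
Step 22: delete jxg at [1, 17] -> counters=[0,3,0,0,0,0,0,1,2,0,0,0,2,0,1,2,0,0,0,0,2,0,3,0]
Step 23: delete wxm at [8, 15] -> counters=[0,3,0,0,0,0,0,1,1,0,0,0,2,0,1,1,0,0,0,0,2,0,3,0]
Step 24: delete wxm at [8, 15] -> counters=[0,3,0,0,0,0,0,1,0,0,0,0,2,0,1,0,0,0,0,0,2,0,3,0]
Step 25: delete pk at [7, 14] -> counters=[0,3,0,0,0,0,0,0,0,0,0,0,2,0,0,0,0,0,0,0,2,0,3,0]
Step 26: insert yq at [13, 19] -> counters=[0,3,0,0,0,0,0,0,0,0,0,0,2,1,0,0,0,0,0,1,2,0,3,0]
Step 27: delete kr at [1, 22] -> counters=[0,2,0,0,0,0,0,0,0,0,0,0,2,1,0,0,0,0,0,1,2,0,2,0]
Step 28: delete kr at [1, 22] -> counters=[0,1,0,0,0,0,0,0,0,0,0,0,2,1,0,0,0,0,0,1,2,0,1,0]
Step 29: insert pk at [7, 14] -> counters=[0,1,0,0,0,0,0,1,0,0,0,0,2,1,1,0,0,0,0,1,2,0,1,0]
Step 30: delete dfv at [12, 20] -> counters=[0,1,0,0,0,0,0,1,0,0,0,0,1,1,1,0,0,0,0,1,1,0,1,0]
Step 31: insert kr at [1, 22] -> counters=[0,2,0,0,0,0,0,1,0,0,0,0,1,1,1,0,0,0,0,1,1,0,2,0]
Query z: check counters[3]=0 counters[18]=0 -> no

Answer: no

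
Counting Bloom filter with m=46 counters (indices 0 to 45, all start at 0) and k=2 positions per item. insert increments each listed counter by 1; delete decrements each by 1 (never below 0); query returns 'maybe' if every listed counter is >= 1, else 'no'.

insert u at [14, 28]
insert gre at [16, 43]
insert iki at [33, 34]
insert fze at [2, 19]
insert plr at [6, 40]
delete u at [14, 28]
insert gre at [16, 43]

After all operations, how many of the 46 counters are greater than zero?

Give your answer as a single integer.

Step 1: insert u at [14, 28] -> counters=[0,0,0,0,0,0,0,0,0,0,0,0,0,0,1,0,0,0,0,0,0,0,0,0,0,0,0,0,1,0,0,0,0,0,0,0,0,0,0,0,0,0,0,0,0,0]
Step 2: insert gre at [16, 43] -> counters=[0,0,0,0,0,0,0,0,0,0,0,0,0,0,1,0,1,0,0,0,0,0,0,0,0,0,0,0,1,0,0,0,0,0,0,0,0,0,0,0,0,0,0,1,0,0]
Step 3: insert iki at [33, 34] -> counters=[0,0,0,0,0,0,0,0,0,0,0,0,0,0,1,0,1,0,0,0,0,0,0,0,0,0,0,0,1,0,0,0,0,1,1,0,0,0,0,0,0,0,0,1,0,0]
Step 4: insert fze at [2, 19] -> counters=[0,0,1,0,0,0,0,0,0,0,0,0,0,0,1,0,1,0,0,1,0,0,0,0,0,0,0,0,1,0,0,0,0,1,1,0,0,0,0,0,0,0,0,1,0,0]
Step 5: insert plr at [6, 40] -> counters=[0,0,1,0,0,0,1,0,0,0,0,0,0,0,1,0,1,0,0,1,0,0,0,0,0,0,0,0,1,0,0,0,0,1,1,0,0,0,0,0,1,0,0,1,0,0]
Step 6: delete u at [14, 28] -> counters=[0,0,1,0,0,0,1,0,0,0,0,0,0,0,0,0,1,0,0,1,0,0,0,0,0,0,0,0,0,0,0,0,0,1,1,0,0,0,0,0,1,0,0,1,0,0]
Step 7: insert gre at [16, 43] -> counters=[0,0,1,0,0,0,1,0,0,0,0,0,0,0,0,0,2,0,0,1,0,0,0,0,0,0,0,0,0,0,0,0,0,1,1,0,0,0,0,0,1,0,0,2,0,0]
Final counters=[0,0,1,0,0,0,1,0,0,0,0,0,0,0,0,0,2,0,0,1,0,0,0,0,0,0,0,0,0,0,0,0,0,1,1,0,0,0,0,0,1,0,0,2,0,0] -> 8 nonzero

Answer: 8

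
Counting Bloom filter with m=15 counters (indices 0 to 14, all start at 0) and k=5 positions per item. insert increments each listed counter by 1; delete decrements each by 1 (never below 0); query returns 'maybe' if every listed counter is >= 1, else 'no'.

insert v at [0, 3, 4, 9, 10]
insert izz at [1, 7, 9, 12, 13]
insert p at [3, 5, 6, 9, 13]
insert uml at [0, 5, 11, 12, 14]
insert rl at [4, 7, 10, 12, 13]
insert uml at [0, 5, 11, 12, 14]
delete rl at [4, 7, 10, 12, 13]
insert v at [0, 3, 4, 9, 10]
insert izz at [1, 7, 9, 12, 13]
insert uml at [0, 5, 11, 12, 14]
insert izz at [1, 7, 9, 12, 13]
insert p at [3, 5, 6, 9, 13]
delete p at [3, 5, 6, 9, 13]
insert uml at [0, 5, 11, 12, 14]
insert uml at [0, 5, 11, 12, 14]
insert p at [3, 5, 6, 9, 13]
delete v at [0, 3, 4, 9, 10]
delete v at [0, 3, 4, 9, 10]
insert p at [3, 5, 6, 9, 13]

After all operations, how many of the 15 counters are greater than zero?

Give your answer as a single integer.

Answer: 11

Derivation:
Step 1: insert v at [0, 3, 4, 9, 10] -> counters=[1,0,0,1,1,0,0,0,0,1,1,0,0,0,0]
Step 2: insert izz at [1, 7, 9, 12, 13] -> counters=[1,1,0,1,1,0,0,1,0,2,1,0,1,1,0]
Step 3: insert p at [3, 5, 6, 9, 13] -> counters=[1,1,0,2,1,1,1,1,0,3,1,0,1,2,0]
Step 4: insert uml at [0, 5, 11, 12, 14] -> counters=[2,1,0,2,1,2,1,1,0,3,1,1,2,2,1]
Step 5: insert rl at [4, 7, 10, 12, 13] -> counters=[2,1,0,2,2,2,1,2,0,3,2,1,3,3,1]
Step 6: insert uml at [0, 5, 11, 12, 14] -> counters=[3,1,0,2,2,3,1,2,0,3,2,2,4,3,2]
Step 7: delete rl at [4, 7, 10, 12, 13] -> counters=[3,1,0,2,1,3,1,1,0,3,1,2,3,2,2]
Step 8: insert v at [0, 3, 4, 9, 10] -> counters=[4,1,0,3,2,3,1,1,0,4,2,2,3,2,2]
Step 9: insert izz at [1, 7, 9, 12, 13] -> counters=[4,2,0,3,2,3,1,2,0,5,2,2,4,3,2]
Step 10: insert uml at [0, 5, 11, 12, 14] -> counters=[5,2,0,3,2,4,1,2,0,5,2,3,5,3,3]
Step 11: insert izz at [1, 7, 9, 12, 13] -> counters=[5,3,0,3,2,4,1,3,0,6,2,3,6,4,3]
Step 12: insert p at [3, 5, 6, 9, 13] -> counters=[5,3,0,4,2,5,2,3,0,7,2,3,6,5,3]
Step 13: delete p at [3, 5, 6, 9, 13] -> counters=[5,3,0,3,2,4,1,3,0,6,2,3,6,4,3]
Step 14: insert uml at [0, 5, 11, 12, 14] -> counters=[6,3,0,3,2,5,1,3,0,6,2,4,7,4,4]
Step 15: insert uml at [0, 5, 11, 12, 14] -> counters=[7,3,0,3,2,6,1,3,0,6,2,5,8,4,5]
Step 16: insert p at [3, 5, 6, 9, 13] -> counters=[7,3,0,4,2,7,2,3,0,7,2,5,8,5,5]
Step 17: delete v at [0, 3, 4, 9, 10] -> counters=[6,3,0,3,1,7,2,3,0,6,1,5,8,5,5]
Step 18: delete v at [0, 3, 4, 9, 10] -> counters=[5,3,0,2,0,7,2,3,0,5,0,5,8,5,5]
Step 19: insert p at [3, 5, 6, 9, 13] -> counters=[5,3,0,3,0,8,3,3,0,6,0,5,8,6,5]
Final counters=[5,3,0,3,0,8,3,3,0,6,0,5,8,6,5] -> 11 nonzero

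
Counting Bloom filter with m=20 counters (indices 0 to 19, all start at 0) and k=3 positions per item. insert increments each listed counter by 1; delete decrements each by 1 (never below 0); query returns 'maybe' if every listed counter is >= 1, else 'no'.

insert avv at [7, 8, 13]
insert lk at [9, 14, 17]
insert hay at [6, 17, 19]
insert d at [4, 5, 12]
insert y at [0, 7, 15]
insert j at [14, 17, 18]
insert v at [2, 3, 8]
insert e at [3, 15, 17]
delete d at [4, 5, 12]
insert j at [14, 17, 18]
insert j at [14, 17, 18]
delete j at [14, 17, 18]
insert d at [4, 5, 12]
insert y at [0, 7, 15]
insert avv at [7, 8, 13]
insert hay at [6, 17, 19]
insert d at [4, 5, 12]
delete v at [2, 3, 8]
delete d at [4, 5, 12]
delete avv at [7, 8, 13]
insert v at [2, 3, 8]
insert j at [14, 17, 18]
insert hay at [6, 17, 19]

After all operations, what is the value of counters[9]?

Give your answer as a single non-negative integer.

Step 1: insert avv at [7, 8, 13] -> counters=[0,0,0,0,0,0,0,1,1,0,0,0,0,1,0,0,0,0,0,0]
Step 2: insert lk at [9, 14, 17] -> counters=[0,0,0,0,0,0,0,1,1,1,0,0,0,1,1,0,0,1,0,0]
Step 3: insert hay at [6, 17, 19] -> counters=[0,0,0,0,0,0,1,1,1,1,0,0,0,1,1,0,0,2,0,1]
Step 4: insert d at [4, 5, 12] -> counters=[0,0,0,0,1,1,1,1,1,1,0,0,1,1,1,0,0,2,0,1]
Step 5: insert y at [0, 7, 15] -> counters=[1,0,0,0,1,1,1,2,1,1,0,0,1,1,1,1,0,2,0,1]
Step 6: insert j at [14, 17, 18] -> counters=[1,0,0,0,1,1,1,2,1,1,0,0,1,1,2,1,0,3,1,1]
Step 7: insert v at [2, 3, 8] -> counters=[1,0,1,1,1,1,1,2,2,1,0,0,1,1,2,1,0,3,1,1]
Step 8: insert e at [3, 15, 17] -> counters=[1,0,1,2,1,1,1,2,2,1,0,0,1,1,2,2,0,4,1,1]
Step 9: delete d at [4, 5, 12] -> counters=[1,0,1,2,0,0,1,2,2,1,0,0,0,1,2,2,0,4,1,1]
Step 10: insert j at [14, 17, 18] -> counters=[1,0,1,2,0,0,1,2,2,1,0,0,0,1,3,2,0,5,2,1]
Step 11: insert j at [14, 17, 18] -> counters=[1,0,1,2,0,0,1,2,2,1,0,0,0,1,4,2,0,6,3,1]
Step 12: delete j at [14, 17, 18] -> counters=[1,0,1,2,0,0,1,2,2,1,0,0,0,1,3,2,0,5,2,1]
Step 13: insert d at [4, 5, 12] -> counters=[1,0,1,2,1,1,1,2,2,1,0,0,1,1,3,2,0,5,2,1]
Step 14: insert y at [0, 7, 15] -> counters=[2,0,1,2,1,1,1,3,2,1,0,0,1,1,3,3,0,5,2,1]
Step 15: insert avv at [7, 8, 13] -> counters=[2,0,1,2,1,1,1,4,3,1,0,0,1,2,3,3,0,5,2,1]
Step 16: insert hay at [6, 17, 19] -> counters=[2,0,1,2,1,1,2,4,3,1,0,0,1,2,3,3,0,6,2,2]
Step 17: insert d at [4, 5, 12] -> counters=[2,0,1,2,2,2,2,4,3,1,0,0,2,2,3,3,0,6,2,2]
Step 18: delete v at [2, 3, 8] -> counters=[2,0,0,1,2,2,2,4,2,1,0,0,2,2,3,3,0,6,2,2]
Step 19: delete d at [4, 5, 12] -> counters=[2,0,0,1,1,1,2,4,2,1,0,0,1,2,3,3,0,6,2,2]
Step 20: delete avv at [7, 8, 13] -> counters=[2,0,0,1,1,1,2,3,1,1,0,0,1,1,3,3,0,6,2,2]
Step 21: insert v at [2, 3, 8] -> counters=[2,0,1,2,1,1,2,3,2,1,0,0,1,1,3,3,0,6,2,2]
Step 22: insert j at [14, 17, 18] -> counters=[2,0,1,2,1,1,2,3,2,1,0,0,1,1,4,3,0,7,3,2]
Step 23: insert hay at [6, 17, 19] -> counters=[2,0,1,2,1,1,3,3,2,1,0,0,1,1,4,3,0,8,3,3]
Final counters=[2,0,1,2,1,1,3,3,2,1,0,0,1,1,4,3,0,8,3,3] -> counters[9]=1

Answer: 1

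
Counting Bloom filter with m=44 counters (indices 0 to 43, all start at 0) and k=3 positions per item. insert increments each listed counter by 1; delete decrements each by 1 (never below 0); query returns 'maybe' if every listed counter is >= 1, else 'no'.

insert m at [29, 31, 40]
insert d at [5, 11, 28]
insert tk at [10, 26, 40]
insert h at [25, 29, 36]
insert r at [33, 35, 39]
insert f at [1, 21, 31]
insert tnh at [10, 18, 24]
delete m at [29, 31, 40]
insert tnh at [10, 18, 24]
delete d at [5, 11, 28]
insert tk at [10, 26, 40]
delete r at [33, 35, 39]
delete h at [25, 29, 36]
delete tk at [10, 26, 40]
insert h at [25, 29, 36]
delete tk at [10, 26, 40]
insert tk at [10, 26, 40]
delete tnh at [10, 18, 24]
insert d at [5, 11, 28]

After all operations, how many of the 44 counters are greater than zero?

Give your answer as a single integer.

Step 1: insert m at [29, 31, 40] -> counters=[0,0,0,0,0,0,0,0,0,0,0,0,0,0,0,0,0,0,0,0,0,0,0,0,0,0,0,0,0,1,0,1,0,0,0,0,0,0,0,0,1,0,0,0]
Step 2: insert d at [5, 11, 28] -> counters=[0,0,0,0,0,1,0,0,0,0,0,1,0,0,0,0,0,0,0,0,0,0,0,0,0,0,0,0,1,1,0,1,0,0,0,0,0,0,0,0,1,0,0,0]
Step 3: insert tk at [10, 26, 40] -> counters=[0,0,0,0,0,1,0,0,0,0,1,1,0,0,0,0,0,0,0,0,0,0,0,0,0,0,1,0,1,1,0,1,0,0,0,0,0,0,0,0,2,0,0,0]
Step 4: insert h at [25, 29, 36] -> counters=[0,0,0,0,0,1,0,0,0,0,1,1,0,0,0,0,0,0,0,0,0,0,0,0,0,1,1,0,1,2,0,1,0,0,0,0,1,0,0,0,2,0,0,0]
Step 5: insert r at [33, 35, 39] -> counters=[0,0,0,0,0,1,0,0,0,0,1,1,0,0,0,0,0,0,0,0,0,0,0,0,0,1,1,0,1,2,0,1,0,1,0,1,1,0,0,1,2,0,0,0]
Step 6: insert f at [1, 21, 31] -> counters=[0,1,0,0,0,1,0,0,0,0,1,1,0,0,0,0,0,0,0,0,0,1,0,0,0,1,1,0,1,2,0,2,0,1,0,1,1,0,0,1,2,0,0,0]
Step 7: insert tnh at [10, 18, 24] -> counters=[0,1,0,0,0,1,0,0,0,0,2,1,0,0,0,0,0,0,1,0,0,1,0,0,1,1,1,0,1,2,0,2,0,1,0,1,1,0,0,1,2,0,0,0]
Step 8: delete m at [29, 31, 40] -> counters=[0,1,0,0,0,1,0,0,0,0,2,1,0,0,0,0,0,0,1,0,0,1,0,0,1,1,1,0,1,1,0,1,0,1,0,1,1,0,0,1,1,0,0,0]
Step 9: insert tnh at [10, 18, 24] -> counters=[0,1,0,0,0,1,0,0,0,0,3,1,0,0,0,0,0,0,2,0,0,1,0,0,2,1,1,0,1,1,0,1,0,1,0,1,1,0,0,1,1,0,0,0]
Step 10: delete d at [5, 11, 28] -> counters=[0,1,0,0,0,0,0,0,0,0,3,0,0,0,0,0,0,0,2,0,0,1,0,0,2,1,1,0,0,1,0,1,0,1,0,1,1,0,0,1,1,0,0,0]
Step 11: insert tk at [10, 26, 40] -> counters=[0,1,0,0,0,0,0,0,0,0,4,0,0,0,0,0,0,0,2,0,0,1,0,0,2,1,2,0,0,1,0,1,0,1,0,1,1,0,0,1,2,0,0,0]
Step 12: delete r at [33, 35, 39] -> counters=[0,1,0,0,0,0,0,0,0,0,4,0,0,0,0,0,0,0,2,0,0,1,0,0,2,1,2,0,0,1,0,1,0,0,0,0,1,0,0,0,2,0,0,0]
Step 13: delete h at [25, 29, 36] -> counters=[0,1,0,0,0,0,0,0,0,0,4,0,0,0,0,0,0,0,2,0,0,1,0,0,2,0,2,0,0,0,0,1,0,0,0,0,0,0,0,0,2,0,0,0]
Step 14: delete tk at [10, 26, 40] -> counters=[0,1,0,0,0,0,0,0,0,0,3,0,0,0,0,0,0,0,2,0,0,1,0,0,2,0,1,0,0,0,0,1,0,0,0,0,0,0,0,0,1,0,0,0]
Step 15: insert h at [25, 29, 36] -> counters=[0,1,0,0,0,0,0,0,0,0,3,0,0,0,0,0,0,0,2,0,0,1,0,0,2,1,1,0,0,1,0,1,0,0,0,0,1,0,0,0,1,0,0,0]
Step 16: delete tk at [10, 26, 40] -> counters=[0,1,0,0,0,0,0,0,0,0,2,0,0,0,0,0,0,0,2,0,0,1,0,0,2,1,0,0,0,1,0,1,0,0,0,0,1,0,0,0,0,0,0,0]
Step 17: insert tk at [10, 26, 40] -> counters=[0,1,0,0,0,0,0,0,0,0,3,0,0,0,0,0,0,0,2,0,0,1,0,0,2,1,1,0,0,1,0,1,0,0,0,0,1,0,0,0,1,0,0,0]
Step 18: delete tnh at [10, 18, 24] -> counters=[0,1,0,0,0,0,0,0,0,0,2,0,0,0,0,0,0,0,1,0,0,1,0,0,1,1,1,0,0,1,0,1,0,0,0,0,1,0,0,0,1,0,0,0]
Step 19: insert d at [5, 11, 28] -> counters=[0,1,0,0,0,1,0,0,0,0,2,1,0,0,0,0,0,0,1,0,0,1,0,0,1,1,1,0,1,1,0,1,0,0,0,0,1,0,0,0,1,0,0,0]
Final counters=[0,1,0,0,0,1,0,0,0,0,2,1,0,0,0,0,0,0,1,0,0,1,0,0,1,1,1,0,1,1,0,1,0,0,0,0,1,0,0,0,1,0,0,0] -> 14 nonzero

Answer: 14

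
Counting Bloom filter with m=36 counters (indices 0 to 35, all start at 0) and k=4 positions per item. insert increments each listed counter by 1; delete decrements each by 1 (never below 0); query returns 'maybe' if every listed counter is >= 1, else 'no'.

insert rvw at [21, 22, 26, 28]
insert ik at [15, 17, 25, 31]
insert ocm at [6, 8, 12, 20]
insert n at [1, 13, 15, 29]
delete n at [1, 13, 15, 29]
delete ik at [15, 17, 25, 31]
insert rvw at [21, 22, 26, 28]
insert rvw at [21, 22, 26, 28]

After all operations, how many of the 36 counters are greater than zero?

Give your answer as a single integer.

Answer: 8

Derivation:
Step 1: insert rvw at [21, 22, 26, 28] -> counters=[0,0,0,0,0,0,0,0,0,0,0,0,0,0,0,0,0,0,0,0,0,1,1,0,0,0,1,0,1,0,0,0,0,0,0,0]
Step 2: insert ik at [15, 17, 25, 31] -> counters=[0,0,0,0,0,0,0,0,0,0,0,0,0,0,0,1,0,1,0,0,0,1,1,0,0,1,1,0,1,0,0,1,0,0,0,0]
Step 3: insert ocm at [6, 8, 12, 20] -> counters=[0,0,0,0,0,0,1,0,1,0,0,0,1,0,0,1,0,1,0,0,1,1,1,0,0,1,1,0,1,0,0,1,0,0,0,0]
Step 4: insert n at [1, 13, 15, 29] -> counters=[0,1,0,0,0,0,1,0,1,0,0,0,1,1,0,2,0,1,0,0,1,1,1,0,0,1,1,0,1,1,0,1,0,0,0,0]
Step 5: delete n at [1, 13, 15, 29] -> counters=[0,0,0,0,0,0,1,0,1,0,0,0,1,0,0,1,0,1,0,0,1,1,1,0,0,1,1,0,1,0,0,1,0,0,0,0]
Step 6: delete ik at [15, 17, 25, 31] -> counters=[0,0,0,0,0,0,1,0,1,0,0,0,1,0,0,0,0,0,0,0,1,1,1,0,0,0,1,0,1,0,0,0,0,0,0,0]
Step 7: insert rvw at [21, 22, 26, 28] -> counters=[0,0,0,0,0,0,1,0,1,0,0,0,1,0,0,0,0,0,0,0,1,2,2,0,0,0,2,0,2,0,0,0,0,0,0,0]
Step 8: insert rvw at [21, 22, 26, 28] -> counters=[0,0,0,0,0,0,1,0,1,0,0,0,1,0,0,0,0,0,0,0,1,3,3,0,0,0,3,0,3,0,0,0,0,0,0,0]
Final counters=[0,0,0,0,0,0,1,0,1,0,0,0,1,0,0,0,0,0,0,0,1,3,3,0,0,0,3,0,3,0,0,0,0,0,0,0] -> 8 nonzero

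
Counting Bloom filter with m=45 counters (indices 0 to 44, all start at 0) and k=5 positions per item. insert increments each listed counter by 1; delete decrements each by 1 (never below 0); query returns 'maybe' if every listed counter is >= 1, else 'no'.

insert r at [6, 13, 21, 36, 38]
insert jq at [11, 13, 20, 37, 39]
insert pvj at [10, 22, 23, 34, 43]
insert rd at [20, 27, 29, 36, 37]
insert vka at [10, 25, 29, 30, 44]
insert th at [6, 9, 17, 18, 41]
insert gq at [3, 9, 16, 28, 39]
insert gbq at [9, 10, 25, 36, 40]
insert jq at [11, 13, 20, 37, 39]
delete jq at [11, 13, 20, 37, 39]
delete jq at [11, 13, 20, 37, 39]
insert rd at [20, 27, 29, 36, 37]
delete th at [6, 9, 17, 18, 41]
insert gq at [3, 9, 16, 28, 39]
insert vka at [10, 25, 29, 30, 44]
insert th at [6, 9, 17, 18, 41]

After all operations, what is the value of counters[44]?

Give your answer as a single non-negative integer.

Answer: 2

Derivation:
Step 1: insert r at [6, 13, 21, 36, 38] -> counters=[0,0,0,0,0,0,1,0,0,0,0,0,0,1,0,0,0,0,0,0,0,1,0,0,0,0,0,0,0,0,0,0,0,0,0,0,1,0,1,0,0,0,0,0,0]
Step 2: insert jq at [11, 13, 20, 37, 39] -> counters=[0,0,0,0,0,0,1,0,0,0,0,1,0,2,0,0,0,0,0,0,1,1,0,0,0,0,0,0,0,0,0,0,0,0,0,0,1,1,1,1,0,0,0,0,0]
Step 3: insert pvj at [10, 22, 23, 34, 43] -> counters=[0,0,0,0,0,0,1,0,0,0,1,1,0,2,0,0,0,0,0,0,1,1,1,1,0,0,0,0,0,0,0,0,0,0,1,0,1,1,1,1,0,0,0,1,0]
Step 4: insert rd at [20, 27, 29, 36, 37] -> counters=[0,0,0,0,0,0,1,0,0,0,1,1,0,2,0,0,0,0,0,0,2,1,1,1,0,0,0,1,0,1,0,0,0,0,1,0,2,2,1,1,0,0,0,1,0]
Step 5: insert vka at [10, 25, 29, 30, 44] -> counters=[0,0,0,0,0,0,1,0,0,0,2,1,0,2,0,0,0,0,0,0,2,1,1,1,0,1,0,1,0,2,1,0,0,0,1,0,2,2,1,1,0,0,0,1,1]
Step 6: insert th at [6, 9, 17, 18, 41] -> counters=[0,0,0,0,0,0,2,0,0,1,2,1,0,2,0,0,0,1,1,0,2,1,1,1,0,1,0,1,0,2,1,0,0,0,1,0,2,2,1,1,0,1,0,1,1]
Step 7: insert gq at [3, 9, 16, 28, 39] -> counters=[0,0,0,1,0,0,2,0,0,2,2,1,0,2,0,0,1,1,1,0,2,1,1,1,0,1,0,1,1,2,1,0,0,0,1,0,2,2,1,2,0,1,0,1,1]
Step 8: insert gbq at [9, 10, 25, 36, 40] -> counters=[0,0,0,1,0,0,2,0,0,3,3,1,0,2,0,0,1,1,1,0,2,1,1,1,0,2,0,1,1,2,1,0,0,0,1,0,3,2,1,2,1,1,0,1,1]
Step 9: insert jq at [11, 13, 20, 37, 39] -> counters=[0,0,0,1,0,0,2,0,0,3,3,2,0,3,0,0,1,1,1,0,3,1,1,1,0,2,0,1,1,2,1,0,0,0,1,0,3,3,1,3,1,1,0,1,1]
Step 10: delete jq at [11, 13, 20, 37, 39] -> counters=[0,0,0,1,0,0,2,0,0,3,3,1,0,2,0,0,1,1,1,0,2,1,1,1,0,2,0,1,1,2,1,0,0,0,1,0,3,2,1,2,1,1,0,1,1]
Step 11: delete jq at [11, 13, 20, 37, 39] -> counters=[0,0,0,1,0,0,2,0,0,3,3,0,0,1,0,0,1,1,1,0,1,1,1,1,0,2,0,1,1,2,1,0,0,0,1,0,3,1,1,1,1,1,0,1,1]
Step 12: insert rd at [20, 27, 29, 36, 37] -> counters=[0,0,0,1,0,0,2,0,0,3,3,0,0,1,0,0,1,1,1,0,2,1,1,1,0,2,0,2,1,3,1,0,0,0,1,0,4,2,1,1,1,1,0,1,1]
Step 13: delete th at [6, 9, 17, 18, 41] -> counters=[0,0,0,1,0,0,1,0,0,2,3,0,0,1,0,0,1,0,0,0,2,1,1,1,0,2,0,2,1,3,1,0,0,0,1,0,4,2,1,1,1,0,0,1,1]
Step 14: insert gq at [3, 9, 16, 28, 39] -> counters=[0,0,0,2,0,0,1,0,0,3,3,0,0,1,0,0,2,0,0,0,2,1,1,1,0,2,0,2,2,3,1,0,0,0,1,0,4,2,1,2,1,0,0,1,1]
Step 15: insert vka at [10, 25, 29, 30, 44] -> counters=[0,0,0,2,0,0,1,0,0,3,4,0,0,1,0,0,2,0,0,0,2,1,1,1,0,3,0,2,2,4,2,0,0,0,1,0,4,2,1,2,1,0,0,1,2]
Step 16: insert th at [6, 9, 17, 18, 41] -> counters=[0,0,0,2,0,0,2,0,0,4,4,0,0,1,0,0,2,1,1,0,2,1,1,1,0,3,0,2,2,4,2,0,0,0,1,0,4,2,1,2,1,1,0,1,2]
Final counters=[0,0,0,2,0,0,2,0,0,4,4,0,0,1,0,0,2,1,1,0,2,1,1,1,0,3,0,2,2,4,2,0,0,0,1,0,4,2,1,2,1,1,0,1,2] -> counters[44]=2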